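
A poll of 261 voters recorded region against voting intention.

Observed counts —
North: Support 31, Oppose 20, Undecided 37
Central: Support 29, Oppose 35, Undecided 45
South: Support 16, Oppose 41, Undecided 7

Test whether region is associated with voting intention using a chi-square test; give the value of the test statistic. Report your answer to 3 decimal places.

33.408

Row totals: 88, 109, 64. Column totals: 76, 96, 89. Grand total N = 261.
Expected counts (row total × column total / N):
  North, Support: 88×76/261 = 25.6245
  North, Oppose: 88×96/261 = 32.3678
  North, Undecided: 88×89/261 = 30.0077
  Central, Support: 109×76/261 = 31.7395
  Central, Oppose: 109×96/261 = 40.0920
  Central, Undecided: 109×89/261 = 37.1686
  South, Support: 64×76/261 = 18.6360
  South, Oppose: 64×96/261 = 23.5402
  South, Undecided: 64×89/261 = 21.8238
Contributions (O − E)²/E:
  (31 − 25.6245)²/25.6245 = 1.1277
  (20 − 32.3678)²/32.3678 = 4.7258
  (37 − 30.0077)²/30.0077 = 1.6293
  (29 − 31.7395)²/31.7395 = 0.2365
  (35 − 40.0920)²/40.0920 = 0.6467
  (45 − 37.1686)²/37.1686 = 1.6501
  (16 − 18.6360)²/18.6360 = 0.3729
  (41 − 23.5402)²/23.5402 = 12.9500
  (7 − 21.8238)²/21.8238 = 10.0691
χ² = 1.1277 + 4.7258 + 1.6293 + 0.2365 + 0.6467 + 1.6501 + 0.3729 + 12.9500 + 10.0691 = 33.408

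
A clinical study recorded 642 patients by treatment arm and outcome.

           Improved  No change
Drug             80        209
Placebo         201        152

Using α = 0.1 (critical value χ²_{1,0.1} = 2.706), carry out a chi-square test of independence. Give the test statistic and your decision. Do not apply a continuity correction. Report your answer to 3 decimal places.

55.272; reject H₀

Row totals: 289, 353. Column totals: 281, 361. Grand total N = 642.
Expected counts (row total × column total / N):
  Drug, Improved: 289×281/642 = 126.49377
  Drug, No change: 289×361/642 = 162.50623
  Placebo, Improved: 353×281/642 = 154.50623
  Placebo, No change: 353×361/642 = 198.49377
Contributions (O − E)²/E:
  (80 − 126.49377)²/126.49377 = 17.0891
  (209 − 162.50623)²/162.50623 = 13.3021
  (201 − 154.50623)²/154.50623 = 13.9908
  (152 − 198.49377)²/198.49377 = 10.8904
χ² = 17.0891 + 13.3021 + 13.9908 + 10.8904 = 55.272
df = (2−1)(2−1) = 1. Since 55.272 > 2.706, reject the null hypothesis of independence at α = 0.1.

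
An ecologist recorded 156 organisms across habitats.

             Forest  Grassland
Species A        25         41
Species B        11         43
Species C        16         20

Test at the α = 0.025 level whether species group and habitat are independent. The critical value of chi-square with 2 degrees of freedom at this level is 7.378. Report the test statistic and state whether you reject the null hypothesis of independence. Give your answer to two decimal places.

Row totals: 66, 54, 36. Column totals: 52, 104. Grand total N = 156.
Expected counts (row total × column total / N):
  Species A, Forest: 66×52/156 = 22.000
  Species A, Grassland: 66×104/156 = 44.000
  Species B, Forest: 54×52/156 = 18.000
  Species B, Grassland: 54×104/156 = 36.000
  Species C, Forest: 36×52/156 = 12.000
  Species C, Grassland: 36×104/156 = 24.000
Contributions (O − E)²/E:
  (25 − 22.000)²/22.000 = 0.4091
  (41 − 44.000)²/44.000 = 0.2045
  (11 − 18.000)²/18.000 = 2.7222
  (43 − 36.000)²/36.000 = 1.3611
  (16 − 12.000)²/12.000 = 1.3333
  (20 − 24.000)²/24.000 = 0.6667
χ² = 0.4091 + 0.2045 + 2.7222 + 1.3611 + 1.3333 + 0.6667 = 6.70
df = (3−1)(2−1) = 2. Since 6.70 < 7.378, fail to reject the null hypothesis of independence at α = 0.025.

6.70; fail to reject H₀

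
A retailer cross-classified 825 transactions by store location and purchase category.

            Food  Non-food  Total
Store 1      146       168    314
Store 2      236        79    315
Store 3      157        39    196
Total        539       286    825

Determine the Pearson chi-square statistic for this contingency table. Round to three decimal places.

Grand total N = 825.
Expected counts (row total × column total / N):
  Store 1, Food: 314×539/825 = 205.1467
  Store 1, Non-food: 314×286/825 = 108.8533
  Store 2, Food: 315×539/825 = 205.8000
  Store 2, Non-food: 315×286/825 = 109.2000
  Store 3, Food: 196×539/825 = 128.0533
  Store 3, Non-food: 196×286/825 = 67.9467
Contributions (O − E)²/E:
  (146 − 205.1467)²/205.1467 = 17.0528
  (168 − 108.8533)²/108.8533 = 32.1380
  (236 − 205.8000)²/205.8000 = 4.4317
  (79 − 109.2000)²/109.2000 = 8.3520
  (157 − 128.0533)²/128.0533 = 6.5435
  (39 − 67.9467)²/67.9467 = 12.3319
χ² = 17.0528 + 32.1380 + 4.4317 + 8.3520 + 6.5435 + 12.3319 = 80.850

80.850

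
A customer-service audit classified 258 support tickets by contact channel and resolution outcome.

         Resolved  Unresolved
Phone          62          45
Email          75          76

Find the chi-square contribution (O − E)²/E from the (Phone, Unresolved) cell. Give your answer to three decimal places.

0.535

Row total (Phone) = 107; column total (Unresolved) = 121; N = 258.
Expected count E = 107 × 121 / 258 = 50.1822.
Contribution = (O − E)²/E = (45 − 50.1822)² / 50.1822 = 0.535.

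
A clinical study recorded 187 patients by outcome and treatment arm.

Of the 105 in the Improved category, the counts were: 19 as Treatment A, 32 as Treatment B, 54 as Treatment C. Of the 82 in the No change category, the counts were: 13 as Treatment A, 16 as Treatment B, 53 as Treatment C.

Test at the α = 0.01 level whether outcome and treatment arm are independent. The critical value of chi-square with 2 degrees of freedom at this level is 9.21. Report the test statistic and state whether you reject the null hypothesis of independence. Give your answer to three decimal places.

3.695; fail to reject H₀

Row totals: 105, 82. Column totals: 32, 48, 107. Grand total N = 187.
Expected counts (row total × column total / N):
  Improved, Treatment A: 105×32/187 = 17.9679
  Improved, Treatment B: 105×48/187 = 26.9519
  Improved, Treatment C: 105×107/187 = 60.0802
  No change, Treatment A: 82×32/187 = 14.0321
  No change, Treatment B: 82×48/187 = 21.0481
  No change, Treatment C: 82×107/187 = 46.9198
Contributions (O − E)²/E:
  (19 − 17.9679)²/17.9679 = 0.0593
  (32 − 26.9519)²/26.9519 = 0.9455
  (54 − 60.0802)²/60.0802 = 0.6153
  (13 − 14.0321)²/14.0321 = 0.0759
  (16 − 21.0481)²/21.0481 = 1.2107
  (53 − 46.9198)²/46.9198 = 0.7879
χ² = 0.0593 + 0.9455 + 0.6153 + 0.0759 + 1.2107 + 0.7879 = 3.695
df = (2−1)(3−1) = 2. Since 3.695 < 9.21, fail to reject the null hypothesis of independence at α = 0.01.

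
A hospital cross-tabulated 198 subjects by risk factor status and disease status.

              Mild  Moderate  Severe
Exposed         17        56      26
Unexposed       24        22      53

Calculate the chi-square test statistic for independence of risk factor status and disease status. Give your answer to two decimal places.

25.24

Row totals: 99, 99. Column totals: 41, 78, 79. Grand total N = 198.
Expected counts (row total × column total / N):
  Exposed, Mild: 99×41/198 = 20.500
  Exposed, Moderate: 99×78/198 = 39.000
  Exposed, Severe: 99×79/198 = 39.500
  Unexposed, Mild: 99×41/198 = 20.500
  Unexposed, Moderate: 99×78/198 = 39.000
  Unexposed, Severe: 99×79/198 = 39.500
Contributions (O − E)²/E:
  (17 − 20.500)²/20.500 = 0.5976
  (56 − 39.000)²/39.000 = 7.4103
  (26 − 39.500)²/39.500 = 4.6139
  (24 − 20.500)²/20.500 = 0.5976
  (22 − 39.000)²/39.000 = 7.4103
  (53 − 39.500)²/39.500 = 4.6139
χ² = 0.5976 + 7.4103 + 4.6139 + 0.5976 + 7.4103 + 4.6139 = 25.24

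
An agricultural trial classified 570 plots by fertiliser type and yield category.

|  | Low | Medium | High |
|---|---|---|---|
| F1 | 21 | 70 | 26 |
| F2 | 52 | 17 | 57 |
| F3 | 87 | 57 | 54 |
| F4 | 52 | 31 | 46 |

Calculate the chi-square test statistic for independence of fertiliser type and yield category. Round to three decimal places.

73.841

Row totals: 117, 126, 198, 129. Column totals: 212, 175, 183. Grand total N = 570.
Expected counts (row total × column total / N):
  F1, Low: 117×212/570 = 43.5158
  F1, Medium: 117×175/570 = 35.9211
  F1, High: 117×183/570 = 37.5632
  F2, Low: 126×212/570 = 46.8632
  F2, Medium: 126×175/570 = 38.6842
  F2, High: 126×183/570 = 40.4526
  F3, Low: 198×212/570 = 73.6421
  F3, Medium: 198×175/570 = 60.7895
  F3, High: 198×183/570 = 63.5684
  F4, Low: 129×212/570 = 47.9789
  F4, Medium: 129×175/570 = 39.6053
  F4, High: 129×183/570 = 41.4158
Contributions (O − E)²/E:
  (21 − 43.5158)²/43.5158 = 11.6501
  (70 − 35.9211)²/35.9211 = 32.3312
  (26 − 37.5632)²/37.5632 = 3.5595
  (52 − 46.8632)²/46.8632 = 0.5631
  (17 − 38.6842)²/38.6842 = 12.1550
  (57 − 40.4526)²/40.4526 = 6.7688
  (87 − 73.6421)²/73.6421 = 2.4230
  (57 − 60.7895)²/60.7895 = 0.2362
  (54 − 63.5684)²/63.5684 = 1.4402
  (52 − 47.9789)²/47.9789 = 0.3370
  (31 − 39.6053)²/39.6053 = 1.8697
  (46 − 41.4158)²/41.4158 = 0.5074
χ² = 11.6501 + 32.3312 + 3.5595 + 0.5631 + 12.1550 + 6.7688 + 2.4230 + 0.2362 + 1.4402 + 0.3370 + 1.8697 + 0.5074 = 73.841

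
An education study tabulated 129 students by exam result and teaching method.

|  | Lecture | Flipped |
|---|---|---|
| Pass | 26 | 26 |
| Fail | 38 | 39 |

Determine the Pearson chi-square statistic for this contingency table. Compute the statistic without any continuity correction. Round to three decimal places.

Row totals: 52, 77. Column totals: 64, 65. Grand total N = 129.
Expected counts (row total × column total / N):
  Pass, Lecture: 52×64/129 = 25.7984
  Pass, Flipped: 52×65/129 = 26.2016
  Fail, Lecture: 77×64/129 = 38.2016
  Fail, Flipped: 77×65/129 = 38.7984
Contributions (O − E)²/E:
  (26 − 25.7984)²/25.7984 = 0.0016
  (26 − 26.2016)²/26.2016 = 0.0016
  (38 − 38.2016)²/38.2016 = 0.0011
  (39 − 38.7984)²/38.7984 = 0.0010
χ² = 0.0016 + 0.0016 + 0.0011 + 0.0010 = 0.005

0.005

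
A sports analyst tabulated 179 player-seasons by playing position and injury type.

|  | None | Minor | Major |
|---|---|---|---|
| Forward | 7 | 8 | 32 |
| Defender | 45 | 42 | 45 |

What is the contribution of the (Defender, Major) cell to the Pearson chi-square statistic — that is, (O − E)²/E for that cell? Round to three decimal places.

Row total (Defender) = 132; column total (Major) = 77; N = 179.
Expected count E = 132 × 77 / 179 = 56.78212.
Contribution = (O − E)²/E = (45 − 56.78212)² / 56.78212 = 2.445.

2.445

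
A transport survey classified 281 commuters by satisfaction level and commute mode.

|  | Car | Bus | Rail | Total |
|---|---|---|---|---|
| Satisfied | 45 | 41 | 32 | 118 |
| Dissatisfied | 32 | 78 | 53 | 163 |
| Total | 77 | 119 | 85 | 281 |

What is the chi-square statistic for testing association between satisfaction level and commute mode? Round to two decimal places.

11.99

Grand total N = 281.
Expected counts (row total × column total / N):
  Satisfied, Car: 118×77/281 = 32.335
  Satisfied, Bus: 118×119/281 = 49.972
  Satisfied, Rail: 118×85/281 = 35.694
  Dissatisfied, Car: 163×77/281 = 44.665
  Dissatisfied, Bus: 163×119/281 = 69.028
  Dissatisfied, Rail: 163×85/281 = 49.306
Contributions (O − E)²/E:
  (45 − 32.335)²/32.335 = 4.9606
  (41 − 49.972)²/49.972 = 1.6108
  (32 − 35.694)²/35.694 = 0.3823
  (32 − 44.665)²/44.665 = 3.5912
  (78 − 69.028)²/69.028 = 1.1661
  (53 − 49.306)²/49.306 = 0.2768
χ² = 4.9606 + 1.6108 + 0.3823 + 3.5912 + 1.1661 + 0.2768 = 11.99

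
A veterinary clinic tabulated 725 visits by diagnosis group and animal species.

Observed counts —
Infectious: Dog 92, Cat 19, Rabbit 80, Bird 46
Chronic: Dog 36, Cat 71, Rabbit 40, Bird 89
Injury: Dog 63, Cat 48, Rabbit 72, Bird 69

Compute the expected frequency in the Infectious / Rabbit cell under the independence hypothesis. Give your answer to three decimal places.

62.764

Row total (Infectious) = 237; column total (Rabbit) = 192; grand total N = 725.
Expected count = (row total × column total) / N = 237 × 192 / 725 = 62.764.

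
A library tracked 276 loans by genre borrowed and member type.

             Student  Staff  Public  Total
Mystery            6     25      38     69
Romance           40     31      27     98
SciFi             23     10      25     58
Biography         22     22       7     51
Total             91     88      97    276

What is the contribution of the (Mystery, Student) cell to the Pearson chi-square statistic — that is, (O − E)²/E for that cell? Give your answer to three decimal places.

Row total (Mystery) = 69; column total (Student) = 91; N = 276.
Expected count E = 69 × 91 / 276 = 22.7500.
Contribution = (O − E)²/E = (6 − 22.7500)² / 22.7500 = 12.332.

12.332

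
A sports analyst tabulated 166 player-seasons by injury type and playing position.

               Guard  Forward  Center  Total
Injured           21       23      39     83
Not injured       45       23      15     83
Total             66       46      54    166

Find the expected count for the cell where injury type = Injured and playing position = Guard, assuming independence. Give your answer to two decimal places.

Row total (Injured) = 83; column total (Guard) = 66; grand total N = 166.
Expected count = (row total × column total) / N = 83 × 66 / 166 = 33.00.

33.00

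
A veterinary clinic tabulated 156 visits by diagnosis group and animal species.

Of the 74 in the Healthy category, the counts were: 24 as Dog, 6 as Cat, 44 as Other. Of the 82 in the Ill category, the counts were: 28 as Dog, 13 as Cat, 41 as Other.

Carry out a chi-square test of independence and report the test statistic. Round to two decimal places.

Row totals: 74, 82. Column totals: 52, 19, 85. Grand total N = 156.
Expected counts (row total × column total / N):
  Healthy, Dog: 74×52/156 = 24.667
  Healthy, Cat: 74×19/156 = 9.013
  Healthy, Other: 74×85/156 = 40.321
  Ill, Dog: 82×52/156 = 27.333
  Ill, Cat: 82×19/156 = 9.987
  Ill, Other: 82×85/156 = 44.679
Contributions (O − E)²/E:
  (24 − 24.667)²/24.667 = 0.0180
  (6 − 9.013)²/9.013 = 1.0072
  (44 − 40.321)²/40.321 = 0.3357
  (28 − 27.333)²/27.333 = 0.0163
  (13 − 9.987)²/9.987 = 0.9090
  (41 − 44.679)²/44.679 = 0.3029
χ² = 0.0180 + 1.0072 + 0.3357 + 0.0163 + 0.9090 + 0.3029 = 2.59

2.59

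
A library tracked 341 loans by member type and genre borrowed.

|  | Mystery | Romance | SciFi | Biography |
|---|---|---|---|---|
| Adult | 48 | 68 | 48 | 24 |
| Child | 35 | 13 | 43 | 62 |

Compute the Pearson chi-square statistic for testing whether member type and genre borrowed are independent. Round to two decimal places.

Row totals: 188, 153. Column totals: 83, 81, 91, 86. Grand total N = 341.
Expected counts (row total × column total / N):
  Adult, Mystery: 188×83/341 = 45.760
  Adult, Romance: 188×81/341 = 44.657
  Adult, SciFi: 188×91/341 = 50.170
  Adult, Biography: 188×86/341 = 47.413
  Child, Mystery: 153×83/341 = 37.240
  Child, Romance: 153×81/341 = 36.343
  Child, SciFi: 153×91/341 = 40.830
  Child, Biography: 153×86/341 = 38.587
Contributions (O − E)²/E:
  (48 − 45.760)²/45.760 = 0.1097
  (68 − 44.657)²/44.657 = 12.2018
  (48 − 50.170)²/50.170 = 0.0939
  (24 − 47.413)²/47.413 = 11.5616
  (35 − 37.240)²/37.240 = 0.1347
  (13 − 36.343)²/36.343 = 14.9931
  (43 − 40.830)²/40.830 = 0.1153
  (62 − 38.587)²/38.587 = 14.2060
χ² = 0.1097 + 12.2018 + 0.0939 + 11.5616 + 0.1347 + 14.9931 + 0.1153 + 14.2060 = 53.42

53.42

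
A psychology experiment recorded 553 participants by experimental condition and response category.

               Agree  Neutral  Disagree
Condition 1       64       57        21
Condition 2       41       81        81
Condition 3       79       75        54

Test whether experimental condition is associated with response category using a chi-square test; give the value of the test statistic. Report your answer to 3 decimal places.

37.558

Row totals: 142, 203, 208. Column totals: 184, 213, 156. Grand total N = 553.
Expected counts (row total × column total / N):
  Condition 1, Agree: 142×184/553 = 47.2477
  Condition 1, Neutral: 142×213/553 = 54.6944
  Condition 1, Disagree: 142×156/553 = 40.0579
  Condition 2, Agree: 203×184/553 = 67.5443
  Condition 2, Neutral: 203×213/553 = 78.1899
  Condition 2, Disagree: 203×156/553 = 57.2658
  Condition 3, Agree: 208×184/553 = 69.2080
  Condition 3, Neutral: 208×213/553 = 80.1157
  Condition 3, Disagree: 208×156/553 = 58.6763
Contributions (O − E)²/E:
  (64 − 47.2477)²/47.2477 = 5.9398
  (57 − 54.6944)²/54.6944 = 0.0972
  (21 − 40.0579)²/40.0579 = 9.0670
  (41 − 67.5443)²/67.5443 = 10.4317
  (81 − 78.1899)²/78.1899 = 0.1010
  (81 − 57.2658)²/57.2658 = 9.8368
  (79 − 69.2080)²/69.2080 = 1.3854
  (75 − 80.1157)²/80.1157 = 0.3267
  (54 − 58.6763)²/58.6763 = 0.3727
χ² = 5.9398 + 0.0972 + 9.0670 + 10.4317 + 0.1010 + 9.8368 + 1.3854 + 0.3267 + 0.3727 = 37.558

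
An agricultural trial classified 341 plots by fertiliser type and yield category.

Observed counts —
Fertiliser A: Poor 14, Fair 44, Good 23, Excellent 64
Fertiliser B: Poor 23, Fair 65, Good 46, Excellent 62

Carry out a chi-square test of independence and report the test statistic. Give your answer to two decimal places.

Row totals: 145, 196. Column totals: 37, 109, 69, 126. Grand total N = 341.
Expected counts (row total × column total / N):
  Fertiliser A, Poor: 145×37/341 = 15.733
  Fertiliser A, Fair: 145×109/341 = 46.349
  Fertiliser A, Good: 145×69/341 = 29.340
  Fertiliser A, Excellent: 145×126/341 = 53.578
  Fertiliser B, Poor: 196×37/341 = 21.267
  Fertiliser B, Fair: 196×109/341 = 62.651
  Fertiliser B, Good: 196×69/341 = 39.660
  Fertiliser B, Excellent: 196×126/341 = 72.422
Contributions (O − E)²/E:
  (14 − 15.733)²/15.733 = 0.1909
  (44 − 46.349)²/46.349 = 0.1190
  (23 − 29.340)²/29.340 = 1.3700
  (64 − 53.578)²/53.578 = 2.0273
  (23 − 21.267)²/21.267 = 0.1412
  (65 − 62.651)²/62.651 = 0.0881
  (46 − 39.660)²/39.660 = 1.0135
  (62 − 72.422)²/72.422 = 1.4998
χ² = 0.1909 + 0.1190 + 1.3700 + 2.0273 + 0.1412 + 0.0881 + 1.0135 + 1.4998 = 6.45

6.45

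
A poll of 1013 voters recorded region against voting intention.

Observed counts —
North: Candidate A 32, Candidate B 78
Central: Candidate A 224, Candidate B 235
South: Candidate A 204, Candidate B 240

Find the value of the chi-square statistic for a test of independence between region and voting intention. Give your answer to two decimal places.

Row totals: 110, 459, 444. Column totals: 460, 553. Grand total N = 1013.
Expected counts (row total × column total / N):
  North, Candidate A: 110×460/1013 = 49.951
  North, Candidate B: 110×553/1013 = 60.049
  Central, Candidate A: 459×460/1013 = 208.430
  Central, Candidate B: 459×553/1013 = 250.570
  South, Candidate A: 444×460/1013 = 201.619
  South, Candidate B: 444×553/1013 = 242.381
Contributions (O − E)²/E:
  (32 − 49.951)²/49.951 = 6.4511
  (78 − 60.049)²/60.049 = 5.3663
  (224 − 208.430)²/208.430 = 1.1631
  (235 − 250.570)²/250.570 = 0.9675
  (204 − 201.619)²/201.619 = 0.0281
  (240 − 242.381)²/242.381 = 0.0234
χ² = 6.4511 + 5.3663 + 1.1631 + 0.9675 + 0.0281 + 0.0234 = 14.00

14.00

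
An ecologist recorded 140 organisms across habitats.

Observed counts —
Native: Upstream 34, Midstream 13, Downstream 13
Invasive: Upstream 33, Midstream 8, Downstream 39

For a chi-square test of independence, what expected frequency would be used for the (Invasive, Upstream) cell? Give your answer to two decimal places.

38.29

Row total (Invasive) = 80; column total (Upstream) = 67; grand total N = 140.
Expected count = (row total × column total) / N = 80 × 67 / 140 = 38.29.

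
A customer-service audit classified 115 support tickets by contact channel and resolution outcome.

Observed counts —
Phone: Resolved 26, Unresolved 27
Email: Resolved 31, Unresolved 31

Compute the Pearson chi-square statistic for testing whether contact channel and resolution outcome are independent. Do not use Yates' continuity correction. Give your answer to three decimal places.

0.010

Row totals: 53, 62. Column totals: 57, 58. Grand total N = 115.
Expected counts (row total × column total / N):
  Phone, Resolved: 53×57/115 = 26.2696
  Phone, Unresolved: 53×58/115 = 26.7304
  Email, Resolved: 62×57/115 = 30.7304
  Email, Unresolved: 62×58/115 = 31.2696
Contributions (O − E)²/E:
  (26 − 26.2696)²/26.2696 = 0.0028
  (27 − 26.7304)²/26.7304 = 0.0027
  (31 − 30.7304)²/30.7304 = 0.0024
  (31 − 31.2696)²/31.2696 = 0.0023
χ² = 0.0028 + 0.0027 + 0.0024 + 0.0023 = 0.010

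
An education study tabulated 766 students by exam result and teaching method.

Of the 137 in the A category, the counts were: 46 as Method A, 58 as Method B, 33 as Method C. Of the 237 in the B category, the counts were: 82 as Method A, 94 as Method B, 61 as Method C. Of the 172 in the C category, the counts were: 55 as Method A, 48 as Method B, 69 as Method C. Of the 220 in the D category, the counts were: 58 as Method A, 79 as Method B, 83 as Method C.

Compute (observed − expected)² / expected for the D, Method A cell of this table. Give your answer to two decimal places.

1.82

Row total (D) = 220; column total (Method A) = 241; N = 766.
Expected count E = 220 × 241 / 766 = 69.217.
Contribution = (O − E)²/E = (58 − 69.217)² / 69.217 = 1.82.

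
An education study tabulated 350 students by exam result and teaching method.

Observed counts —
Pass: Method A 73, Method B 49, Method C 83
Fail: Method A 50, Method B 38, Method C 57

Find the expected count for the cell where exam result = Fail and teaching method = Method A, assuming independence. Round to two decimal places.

Row total (Fail) = 145; column total (Method A) = 123; grand total N = 350.
Expected count = (row total × column total) / N = 145 × 123 / 350 = 50.96.

50.96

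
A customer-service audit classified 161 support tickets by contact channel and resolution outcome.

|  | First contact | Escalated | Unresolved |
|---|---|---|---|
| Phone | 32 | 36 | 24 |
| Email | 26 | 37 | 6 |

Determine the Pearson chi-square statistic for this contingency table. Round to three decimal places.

8.318

Row totals: 92, 69. Column totals: 58, 73, 30. Grand total N = 161.
Expected counts (row total × column total / N):
  Phone, First contact: 92×58/161 = 33.1429
  Phone, Escalated: 92×73/161 = 41.7143
  Phone, Unresolved: 92×30/161 = 17.1429
  Email, First contact: 69×58/161 = 24.8571
  Email, Escalated: 69×73/161 = 31.2857
  Email, Unresolved: 69×30/161 = 12.8571
Contributions (O − E)²/E:
  (32 − 33.1429)²/33.1429 = 0.0394
  (36 − 41.7143)²/41.7143 = 0.7828
  (24 − 17.1429)²/17.1429 = 2.7428
  (26 − 24.8571)²/24.8571 = 0.0525
  (37 − 31.2857)²/31.2857 = 1.0437
  (6 − 12.8571)²/12.8571 = 3.6571
χ² = 0.0394 + 0.7828 + 2.7428 + 0.0525 + 1.0437 + 3.6571 = 8.318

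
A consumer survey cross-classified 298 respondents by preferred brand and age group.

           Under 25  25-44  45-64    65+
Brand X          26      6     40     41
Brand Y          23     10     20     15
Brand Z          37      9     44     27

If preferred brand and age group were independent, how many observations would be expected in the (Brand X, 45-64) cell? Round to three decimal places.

Row total (Brand X) = 113; column total (45-64) = 104; grand total N = 298.
Expected count = (row total × column total) / N = 113 × 104 / 298 = 39.436.

39.436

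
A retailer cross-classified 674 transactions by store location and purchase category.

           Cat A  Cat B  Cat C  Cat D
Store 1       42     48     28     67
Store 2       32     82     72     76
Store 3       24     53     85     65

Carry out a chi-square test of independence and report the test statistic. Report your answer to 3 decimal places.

35.736

Row totals: 185, 262, 227. Column totals: 98, 183, 185, 208. Grand total N = 674.
Expected counts (row total × column total / N):
  Store 1, Cat A: 185×98/674 = 26.89911
  Store 1, Cat B: 185×183/674 = 50.22997
  Store 1, Cat C: 185×185/674 = 50.77893
  Store 1, Cat D: 185×208/674 = 57.09199
  Store 2, Cat A: 262×98/674 = 38.09496
  Store 2, Cat B: 262×183/674 = 71.13650
  Store 2, Cat C: 262×185/674 = 71.91395
  Store 2, Cat D: 262×208/674 = 80.85460
  Store 3, Cat A: 227×98/674 = 33.00593
  Store 3, Cat B: 227×183/674 = 61.63353
  Store 3, Cat C: 227×185/674 = 62.30712
  Store 3, Cat D: 227×208/674 = 70.05341
Contributions (O − E)²/E:
  (42 − 26.89911)²/26.89911 = 8.4775
  (48 − 50.22997)²/50.22997 = 0.0990
  (28 − 50.77893)²/50.77893 = 10.2184
  (67 − 57.09199)²/57.09199 = 1.7195
  (32 − 38.09496)²/38.09496 = 0.9752
  (82 − 71.13650)²/71.13650 = 1.6590
  (72 − 71.91395)²/71.91395 = 0.0001
  (76 − 80.85460)²/80.85460 = 0.2915
  (24 − 33.00593)²/33.00593 = 2.4573
  (53 − 61.63353)²/61.63353 = 1.2094
  (85 − 62.30712)²/62.30712 = 8.2650
  (65 − 70.05341)²/70.05341 = 0.3645
χ² = 8.4775 + 0.0990 + 10.2184 + 1.7195 + 0.9752 + 1.6590 + 0.0001 + 0.2915 + 2.4573 + 1.2094 + 8.2650 + 0.3645 = 35.736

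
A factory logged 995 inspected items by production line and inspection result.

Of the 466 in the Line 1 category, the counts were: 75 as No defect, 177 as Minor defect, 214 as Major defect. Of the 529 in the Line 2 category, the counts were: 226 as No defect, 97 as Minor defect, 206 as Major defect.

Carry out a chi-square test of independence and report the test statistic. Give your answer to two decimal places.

95.66

Row totals: 466, 529. Column totals: 301, 274, 420. Grand total N = 995.
Expected counts (row total × column total / N):
  Line 1, No defect: 466×301/995 = 140.9709
  Line 1, Minor defect: 466×274/995 = 128.3256
  Line 1, Major defect: 466×420/995 = 196.7035
  Line 2, No defect: 529×301/995 = 160.0291
  Line 2, Minor defect: 529×274/995 = 145.6744
  Line 2, Major defect: 529×420/995 = 223.2965
Contributions (O − E)²/E:
  (75 − 140.9709)²/140.9709 = 30.8728
  (177 − 128.3256)²/128.3256 = 18.4624
  (214 − 196.7035)²/196.7035 = 1.5209
  (226 − 160.0291)²/160.0291 = 27.1961
  (97 − 145.6744)²/145.6744 = 16.2636
  (206 − 223.2965)²/223.2965 = 1.3398
χ² = 30.8728 + 18.4624 + 1.5209 + 27.1961 + 16.2636 + 1.3398 = 95.66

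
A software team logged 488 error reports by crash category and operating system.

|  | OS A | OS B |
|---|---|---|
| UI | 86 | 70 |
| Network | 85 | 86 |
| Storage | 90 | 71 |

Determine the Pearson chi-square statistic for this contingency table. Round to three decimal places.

1.528

Row totals: 156, 171, 161. Column totals: 261, 227. Grand total N = 488.
Expected counts (row total × column total / N):
  UI, OS A: 156×261/488 = 83.4344
  UI, OS B: 156×227/488 = 72.5656
  Network, OS A: 171×261/488 = 91.4570
  Network, OS B: 171×227/488 = 79.5430
  Storage, OS A: 161×261/488 = 86.1086
  Storage, OS B: 161×227/488 = 74.8914
Contributions (O − E)²/E:
  (86 − 83.4344)²/83.4344 = 0.0789
  (70 − 72.5656)²/72.5656 = 0.0907
  (85 − 91.4570)²/91.4570 = 0.4559
  (86 − 79.5430)²/79.5430 = 0.5242
  (90 − 86.1086)²/86.1086 = 0.1759
  (71 − 74.8914)²/74.8914 = 0.2022
χ² = 0.0789 + 0.0907 + 0.4559 + 0.5242 + 0.1759 + 0.2022 = 1.528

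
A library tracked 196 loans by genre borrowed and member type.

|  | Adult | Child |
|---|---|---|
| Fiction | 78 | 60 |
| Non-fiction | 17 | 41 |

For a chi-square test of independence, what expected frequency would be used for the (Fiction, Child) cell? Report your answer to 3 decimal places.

71.112

Row total (Fiction) = 138; column total (Child) = 101; grand total N = 196.
Expected count = (row total × column total) / N = 138 × 101 / 196 = 71.112.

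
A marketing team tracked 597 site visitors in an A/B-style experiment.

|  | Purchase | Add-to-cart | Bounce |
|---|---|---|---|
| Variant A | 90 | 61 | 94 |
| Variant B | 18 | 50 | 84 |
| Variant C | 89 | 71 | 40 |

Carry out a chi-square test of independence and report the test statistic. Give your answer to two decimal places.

Row totals: 245, 152, 200. Column totals: 197, 182, 218. Grand total N = 597.
Expected counts (row total × column total / N):
  Variant A, Purchase: 245×197/597 = 80.846
  Variant A, Add-to-cart: 245×182/597 = 74.690
  Variant A, Bounce: 245×218/597 = 89.464
  Variant B, Purchase: 152×197/597 = 50.157
  Variant B, Add-to-cart: 152×182/597 = 46.338
  Variant B, Bounce: 152×218/597 = 55.504
  Variant C, Purchase: 200×197/597 = 65.997
  Variant C, Add-to-cart: 200×182/597 = 60.972
  Variant C, Bounce: 200×218/597 = 73.032
Contributions (O − E)²/E:
  (90 − 80.846)²/80.846 = 1.0365
  (61 − 74.690)²/74.690 = 2.5093
  (94 − 89.464)²/89.464 = 0.2300
  (18 − 50.157)²/50.157 = 20.6167
  (50 − 46.338)²/46.338 = 0.2894
  (84 − 55.504)²/55.504 = 14.6300
  (89 − 65.997)²/65.997 = 8.0176
  (71 − 60.972)²/60.972 = 1.6493
  (40 − 73.032)²/73.032 = 14.9402
χ² = 1.0365 + 2.5093 + 0.2300 + 20.6167 + 0.2894 + 14.6300 + 8.0176 + 1.6493 + 14.9402 = 63.92

63.92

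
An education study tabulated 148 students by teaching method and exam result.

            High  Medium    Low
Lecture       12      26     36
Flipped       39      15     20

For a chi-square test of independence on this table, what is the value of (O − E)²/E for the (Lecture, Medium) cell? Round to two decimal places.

Row total (Lecture) = 74; column total (Medium) = 41; N = 148.
Expected count E = 74 × 41 / 148 = 20.500.
Contribution = (O − E)²/E = (26 − 20.500)² / 20.500 = 1.48.

1.48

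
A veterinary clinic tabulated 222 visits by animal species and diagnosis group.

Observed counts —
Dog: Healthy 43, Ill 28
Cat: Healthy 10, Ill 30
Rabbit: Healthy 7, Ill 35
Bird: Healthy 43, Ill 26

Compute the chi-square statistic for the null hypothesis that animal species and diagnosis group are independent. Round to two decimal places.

35.05

Row totals: 71, 40, 42, 69. Column totals: 103, 119. Grand total N = 222.
Expected counts (row total × column total / N):
  Dog, Healthy: 71×103/222 = 32.9414
  Dog, Ill: 71×119/222 = 38.0586
  Cat, Healthy: 40×103/222 = 18.5586
  Cat, Ill: 40×119/222 = 21.4414
  Rabbit, Healthy: 42×103/222 = 19.4865
  Rabbit, Ill: 42×119/222 = 22.5135
  Bird, Healthy: 69×103/222 = 32.0135
  Bird, Ill: 69×119/222 = 36.9865
Contributions (O − E)²/E:
  (43 − 32.9414)²/32.9414 = 3.0714
  (28 − 38.0586)²/38.0586 = 2.6584
  (10 − 18.5586)²/18.5586 = 3.9469
  (30 − 21.4414)²/21.4414 = 3.4163
  (7 − 19.4865)²/19.4865 = 8.0011
  (35 − 22.5135)²/22.5135 = 6.9253
  (43 − 32.0135)²/32.0135 = 3.7704
  (26 − 36.9865)²/36.9865 = 3.2634
χ² = 3.0714 + 2.6584 + 3.9469 + 3.4163 + 8.0011 + 6.9253 + 3.7704 + 3.2634 = 35.05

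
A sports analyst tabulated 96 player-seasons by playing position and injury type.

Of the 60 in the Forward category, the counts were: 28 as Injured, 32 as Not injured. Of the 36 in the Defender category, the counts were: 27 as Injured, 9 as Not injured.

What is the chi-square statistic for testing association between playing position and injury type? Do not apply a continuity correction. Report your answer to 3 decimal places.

7.382

Row totals: 60, 36. Column totals: 55, 41. Grand total N = 96.
Expected counts (row total × column total / N):
  Forward, Injured: 60×55/96 = 34.3750
  Forward, Not injured: 60×41/96 = 25.6250
  Defender, Injured: 36×55/96 = 20.6250
  Defender, Not injured: 36×41/96 = 15.3750
Contributions (O − E)²/E:
  (28 − 34.3750)²/34.3750 = 1.1823
  (32 − 25.6250)²/25.6250 = 1.5860
  (27 − 20.6250)²/20.6250 = 1.9705
  (9 − 15.3750)²/15.3750 = 2.6433
χ² = 1.1823 + 1.5860 + 1.9705 + 2.6433 = 7.382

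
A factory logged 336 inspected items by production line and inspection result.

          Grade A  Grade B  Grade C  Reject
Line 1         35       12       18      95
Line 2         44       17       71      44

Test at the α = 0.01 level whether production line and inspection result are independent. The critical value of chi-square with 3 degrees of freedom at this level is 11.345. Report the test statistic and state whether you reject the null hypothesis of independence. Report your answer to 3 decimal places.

Row totals: 160, 176. Column totals: 79, 29, 89, 139. Grand total N = 336.
Expected counts (row total × column total / N):
  Line 1, Grade A: 160×79/336 = 37.6190
  Line 1, Grade B: 160×29/336 = 13.8095
  Line 1, Grade C: 160×89/336 = 42.3810
  Line 1, Reject: 160×139/336 = 66.1905
  Line 2, Grade A: 176×79/336 = 41.3810
  Line 2, Grade B: 176×29/336 = 15.1905
  Line 2, Grade C: 176×89/336 = 46.6190
  Line 2, Reject: 176×139/336 = 72.8095
Contributions (O − E)²/E:
  (35 − 37.6190)²/37.6190 = 0.1823
  (12 − 13.8095)²/13.8095 = 0.2371
  (18 − 42.3810)²/42.3810 = 14.0259
  (95 − 66.1905)²/66.1905 = 12.5394
  (44 − 41.3810)²/41.3810 = 0.1658
  (17 − 15.1905)²/15.1905 = 0.2155
  (71 − 46.6190)²/46.6190 = 12.7509
  (44 − 72.8095)²/72.8095 = 11.3994
χ² = 0.1823 + 0.2371 + 14.0259 + 12.5394 + 0.1658 + 0.2155 + 12.7509 + 11.3994 = 51.516
df = (2−1)(4−1) = 3. Since 51.516 > 11.345, reject the null hypothesis of independence at α = 0.01.

51.516; reject H₀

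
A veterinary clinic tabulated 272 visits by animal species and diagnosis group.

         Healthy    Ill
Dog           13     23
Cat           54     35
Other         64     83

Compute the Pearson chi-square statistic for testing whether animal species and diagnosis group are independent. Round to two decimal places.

Row totals: 36, 89, 147. Column totals: 131, 141. Grand total N = 272.
Expected counts (row total × column total / N):
  Dog, Healthy: 36×131/272 = 17.338
  Dog, Ill: 36×141/272 = 18.662
  Cat, Healthy: 89×131/272 = 42.864
  Cat, Ill: 89×141/272 = 46.136
  Other, Healthy: 147×131/272 = 70.798
  Other, Ill: 147×141/272 = 76.202
Contributions (O − E)²/E:
  (13 − 17.338)²/17.338 = 1.0854
  (23 − 18.662)²/18.662 = 1.0084
  (54 − 42.864)²/42.864 = 2.8931
  (35 − 46.136)²/46.136 = 2.6879
  (64 − 70.798)²/70.798 = 0.6527
  (83 − 76.202)²/76.202 = 0.6065
χ² = 1.0854 + 1.0084 + 2.8931 + 2.6879 + 0.6527 + 0.6065 = 8.93

8.93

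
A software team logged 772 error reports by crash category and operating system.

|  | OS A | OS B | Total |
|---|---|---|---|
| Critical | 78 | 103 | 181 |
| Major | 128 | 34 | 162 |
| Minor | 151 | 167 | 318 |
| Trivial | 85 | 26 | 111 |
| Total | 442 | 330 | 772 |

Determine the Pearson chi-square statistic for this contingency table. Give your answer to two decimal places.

75.50

Grand total N = 772.
Expected counts (row total × column total / N):
  Critical, OS A: 181×442/772 = 103.630
  Critical, OS B: 181×330/772 = 77.370
  Major, OS A: 162×442/772 = 92.751
  Major, OS B: 162×330/772 = 69.249
  Minor, OS A: 318×442/772 = 182.067
  Minor, OS B: 318×330/772 = 135.933
  Trivial, OS A: 111×442/772 = 63.552
  Trivial, OS B: 111×330/772 = 47.448
Contributions (O − E)²/E:
  (78 − 103.630)²/103.630 = 6.3389
  (103 − 77.370)²/77.370 = 8.4903
  (128 − 92.751)²/92.751 = 13.3960
  (34 − 69.249)²/69.249 = 17.9424
  (151 − 182.067)²/182.067 = 5.3011
  (167 − 135.933)²/135.933 = 7.1003
  (85 − 63.552)²/63.552 = 7.2384
  (26 − 47.448)²/47.448 = 9.6952
χ² = 6.3389 + 8.4903 + 13.3960 + 17.9424 + 5.3011 + 7.1003 + 7.2384 + 9.6952 = 75.50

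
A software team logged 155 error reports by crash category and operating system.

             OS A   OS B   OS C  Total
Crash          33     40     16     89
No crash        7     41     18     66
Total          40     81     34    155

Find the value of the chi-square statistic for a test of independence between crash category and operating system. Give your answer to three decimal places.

13.924

Grand total N = 155.
Expected counts (row total × column total / N):
  Crash, OS A: 89×40/155 = 22.9677
  Crash, OS B: 89×81/155 = 46.5097
  Crash, OS C: 89×34/155 = 19.5226
  No crash, OS A: 66×40/155 = 17.0323
  No crash, OS B: 66×81/155 = 34.4903
  No crash, OS C: 66×34/155 = 14.4774
Contributions (O − E)²/E:
  (33 − 22.9677)²/22.9677 = 4.3821
  (40 − 46.5097)²/46.5097 = 0.9111
  (16 − 19.5226)²/19.5226 = 0.6356
  (7 − 17.0323)²/17.0323 = 5.9092
  (41 − 34.4903)²/34.4903 = 1.2286
  (18 − 14.4774)²/14.4774 = 0.8571
χ² = 4.3821 + 0.9111 + 0.6356 + 5.9092 + 1.2286 + 0.8571 = 13.924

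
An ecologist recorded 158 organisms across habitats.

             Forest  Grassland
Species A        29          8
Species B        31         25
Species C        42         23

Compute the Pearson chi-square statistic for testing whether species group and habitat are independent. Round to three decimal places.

Row totals: 37, 56, 65. Column totals: 102, 56. Grand total N = 158.
Expected counts (row total × column total / N):
  Species A, Forest: 37×102/158 = 23.8861
  Species A, Grassland: 37×56/158 = 13.1139
  Species B, Forest: 56×102/158 = 36.1519
  Species B, Grassland: 56×56/158 = 19.8481
  Species C, Forest: 65×102/158 = 41.9620
  Species C, Grassland: 65×56/158 = 23.0380
Contributions (O − E)²/E:
  (29 − 23.8861)²/23.8861 = 1.0949
  (8 − 13.1139)²/13.1139 = 1.9942
  (31 − 36.1519)²/36.1519 = 0.7342
  (25 − 19.8481)²/19.8481 = 1.3373
  (42 − 41.9620)²/41.9620 = 0.0000
  (23 − 23.0380)²/23.0380 = 0.0001
χ² = 1.0949 + 1.9942 + 0.7342 + 1.3373 + 0.0000 + 0.0001 = 5.161

5.161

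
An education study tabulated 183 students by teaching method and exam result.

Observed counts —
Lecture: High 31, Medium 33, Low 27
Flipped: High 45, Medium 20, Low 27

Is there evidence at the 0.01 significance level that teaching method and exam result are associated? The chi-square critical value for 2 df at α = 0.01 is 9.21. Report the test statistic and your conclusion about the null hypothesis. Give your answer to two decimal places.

5.76; fail to reject H₀

Row totals: 91, 92. Column totals: 76, 53, 54. Grand total N = 183.
Expected counts (row total × column total / N):
  Lecture, High: 91×76/183 = 37.792
  Lecture, Medium: 91×53/183 = 26.355
  Lecture, Low: 91×54/183 = 26.852
  Flipped, High: 92×76/183 = 38.208
  Flipped, Medium: 92×53/183 = 26.645
  Flipped, Low: 92×54/183 = 27.148
Contributions (O − E)²/E:
  (31 − 37.792)²/37.792 = 1.2207
  (33 − 26.355)²/26.355 = 1.6754
  (27 − 26.852)²/26.852 = 0.0008
  (45 − 38.208)²/38.208 = 1.2074
  (20 − 26.645)²/26.645 = 1.6572
  (27 − 27.148)²/27.148 = 0.0008
χ² = 1.2207 + 1.6754 + 0.0008 + 1.2074 + 1.6572 + 0.0008 = 5.76
df = (2−1)(3−1) = 2. Since 5.76 < 9.21, fail to reject the null hypothesis of independence at α = 0.01.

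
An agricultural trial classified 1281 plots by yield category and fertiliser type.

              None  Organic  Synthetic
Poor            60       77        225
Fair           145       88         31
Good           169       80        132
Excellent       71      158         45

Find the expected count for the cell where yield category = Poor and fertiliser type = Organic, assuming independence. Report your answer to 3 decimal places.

113.884

Row total (Poor) = 362; column total (Organic) = 403; grand total N = 1281.
Expected count = (row total × column total) / N = 362 × 403 / 1281 = 113.884.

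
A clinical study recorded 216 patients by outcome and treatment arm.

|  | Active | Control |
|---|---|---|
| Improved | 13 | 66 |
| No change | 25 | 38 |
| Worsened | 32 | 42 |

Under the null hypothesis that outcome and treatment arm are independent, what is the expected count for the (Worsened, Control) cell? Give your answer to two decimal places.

Row total (Worsened) = 74; column total (Control) = 146; grand total N = 216.
Expected count = (row total × column total) / N = 74 × 146 / 216 = 50.02.

50.02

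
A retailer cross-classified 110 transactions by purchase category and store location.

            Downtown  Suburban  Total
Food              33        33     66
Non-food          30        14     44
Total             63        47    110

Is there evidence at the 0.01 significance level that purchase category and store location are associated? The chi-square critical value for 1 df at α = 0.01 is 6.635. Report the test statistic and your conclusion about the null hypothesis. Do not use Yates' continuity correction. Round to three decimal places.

3.566; fail to reject H₀

Grand total N = 110.
Expected counts (row total × column total / N):
  Food, Downtown: 66×63/110 = 37.8000
  Food, Suburban: 66×47/110 = 28.2000
  Non-food, Downtown: 44×63/110 = 25.2000
  Non-food, Suburban: 44×47/110 = 18.8000
Contributions (O − E)²/E:
  (33 − 37.8000)²/37.8000 = 0.6095
  (33 − 28.2000)²/28.2000 = 0.8170
  (30 − 25.2000)²/25.2000 = 0.9143
  (14 − 18.8000)²/18.8000 = 1.2255
χ² = 0.6095 + 0.8170 + 0.9143 + 1.2255 = 3.566
df = (2−1)(2−1) = 1. Since 3.566 < 6.635, fail to reject the null hypothesis of independence at α = 0.01.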